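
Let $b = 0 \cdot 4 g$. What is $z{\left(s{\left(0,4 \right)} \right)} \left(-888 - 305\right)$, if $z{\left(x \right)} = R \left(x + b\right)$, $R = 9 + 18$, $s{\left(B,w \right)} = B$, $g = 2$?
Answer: $0$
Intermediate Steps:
$b = 0$ ($b = 0 \cdot 4 \cdot 2 = 0 \cdot 2 = 0$)
$R = 27$
$z{\left(x \right)} = 27 x$ ($z{\left(x \right)} = 27 \left(x + 0\right) = 27 x$)
$z{\left(s{\left(0,4 \right)} \right)} \left(-888 - 305\right) = 27 \cdot 0 \left(-888 - 305\right) = 0 \left(-1193\right) = 0$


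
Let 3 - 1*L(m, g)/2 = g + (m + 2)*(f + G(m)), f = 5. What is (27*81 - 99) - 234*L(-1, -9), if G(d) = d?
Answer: -1656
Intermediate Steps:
L(m, g) = 6 - 2*g - 2*(2 + m)*(5 + m) (L(m, g) = 6 - 2*(g + (m + 2)*(5 + m)) = 6 - 2*(g + (2 + m)*(5 + m)) = 6 + (-2*g - 2*(2 + m)*(5 + m)) = 6 - 2*g - 2*(2 + m)*(5 + m))
(27*81 - 99) - 234*L(-1, -9) = (27*81 - 99) - 234*(-14 - 14*(-1) - 2*(-9) - 2*(-1)²) = (2187 - 99) - 234*(-14 + 14 + 18 - 2*1) = 2088 - 234*(-14 + 14 + 18 - 2) = 2088 - 234*16 = 2088 - 3744 = -1656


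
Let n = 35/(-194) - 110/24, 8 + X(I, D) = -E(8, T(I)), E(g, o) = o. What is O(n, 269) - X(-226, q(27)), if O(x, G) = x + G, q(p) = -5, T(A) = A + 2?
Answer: 56147/1164 ≈ 48.236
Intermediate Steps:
T(A) = 2 + A
X(I, D) = -10 - I (X(I, D) = -8 - (2 + I) = -8 + (-2 - I) = -10 - I)
n = -5545/1164 (n = 35*(-1/194) - 110*1/24 = -35/194 - 55/12 = -5545/1164 ≈ -4.7637)
O(x, G) = G + x
O(n, 269) - X(-226, q(27)) = (269 - 5545/1164) - (-10 - 1*(-226)) = 307571/1164 - (-10 + 226) = 307571/1164 - 1*216 = 307571/1164 - 216 = 56147/1164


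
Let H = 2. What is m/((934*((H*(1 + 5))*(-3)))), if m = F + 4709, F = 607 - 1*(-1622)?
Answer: -3469/16812 ≈ -0.20634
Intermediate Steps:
F = 2229 (F = 607 + 1622 = 2229)
m = 6938 (m = 2229 + 4709 = 6938)
m/((934*((H*(1 + 5))*(-3)))) = 6938/((934*((2*(1 + 5))*(-3)))) = 6938/((934*((2*6)*(-3)))) = 6938/((934*(12*(-3)))) = 6938/((934*(-36))) = 6938/(-33624) = 6938*(-1/33624) = -3469/16812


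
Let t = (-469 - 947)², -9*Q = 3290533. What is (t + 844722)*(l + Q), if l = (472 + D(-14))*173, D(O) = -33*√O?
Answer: -809219477818 - 16269382602*I*√14 ≈ -8.0922e+11 - 6.0874e+10*I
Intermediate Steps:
Q = -3290533/9 (Q = -⅑*3290533 = -3290533/9 ≈ -3.6562e+5)
l = 81656 - 5709*I*√14 (l = (472 - 33*I*√14)*173 = 81656 - 5709*I*√14 ≈ 81656.0 - 21361.0*I)
t = 2005056 (t = (-1416)² = 2005056)
(t + 844722)*(l + Q) = (2005056 + 844722)*((81656 - 5709*I*√14) - 3290533/9) = 2849778*(-2555629/9 - 5709*I*√14) = -809219477818 - 16269382602*I*√14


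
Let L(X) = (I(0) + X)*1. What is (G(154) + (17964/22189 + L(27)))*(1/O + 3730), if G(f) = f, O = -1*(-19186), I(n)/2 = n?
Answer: 288700673088113/425718154 ≈ 6.7815e+5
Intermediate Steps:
I(n) = 2*n
O = 19186
L(X) = X (L(X) = (2*0 + X)*1 = (0 + X)*1 = X*1 = X)
(G(154) + (17964/22189 + L(27)))*(1/O + 3730) = (154 + (17964/22189 + 27))*(1/19186 + 3730) = (154 + (17964*(1/22189) + 27))*(1/19186 + 3730) = (154 + (17964/22189 + 27))*(71563781/19186) = (154 + 617067/22189)*(71563781/19186) = (4034173/22189)*(71563781/19186) = 288700673088113/425718154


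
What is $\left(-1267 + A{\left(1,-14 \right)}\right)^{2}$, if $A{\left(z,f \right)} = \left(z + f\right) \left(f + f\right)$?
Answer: $815409$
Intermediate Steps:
$A{\left(z,f \right)} = 2 f \left(f + z\right)$ ($A{\left(z,f \right)} = \left(f + z\right) 2 f = 2 f \left(f + z\right)$)
$\left(-1267 + A{\left(1,-14 \right)}\right)^{2} = \left(-1267 + 2 \left(-14\right) \left(-14 + 1\right)\right)^{2} = \left(-1267 + 2 \left(-14\right) \left(-13\right)\right)^{2} = \left(-1267 + 364\right)^{2} = \left(-903\right)^{2} = 815409$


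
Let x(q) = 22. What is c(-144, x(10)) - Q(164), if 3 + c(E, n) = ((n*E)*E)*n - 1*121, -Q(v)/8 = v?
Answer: 10037412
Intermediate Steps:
Q(v) = -8*v
c(E, n) = -124 + E**2*n**2 (c(E, n) = -3 + (((n*E)*E)*n - 1*121) = -3 + (((E*n)*E)*n - 121) = -3 + ((n*E**2)*n - 121) = -3 + (E**2*n**2 - 121) = -3 + (-121 + E**2*n**2) = -124 + E**2*n**2)
c(-144, x(10)) - Q(164) = (-124 + (-144)**2*22**2) - (-8)*164 = (-124 + 20736*484) - 1*(-1312) = (-124 + 10036224) + 1312 = 10036100 + 1312 = 10037412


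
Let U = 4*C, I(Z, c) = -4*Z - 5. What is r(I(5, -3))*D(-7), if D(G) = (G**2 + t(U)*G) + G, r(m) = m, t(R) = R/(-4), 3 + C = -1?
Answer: -350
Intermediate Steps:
C = -4 (C = -3 - 1 = -4)
I(Z, c) = -5 - 4*Z
U = -16 (U = 4*(-4) = -16)
t(R) = -R/4 (t(R) = R*(-1/4) = -R/4)
D(G) = G**2 + 5*G (D(G) = (G**2 + (-1/4*(-16))*G) + G = (G**2 + 4*G) + G = G**2 + 5*G)
r(I(5, -3))*D(-7) = (-5 - 4*5)*(-7*(5 - 7)) = (-5 - 20)*(-7*(-2)) = -25*14 = -350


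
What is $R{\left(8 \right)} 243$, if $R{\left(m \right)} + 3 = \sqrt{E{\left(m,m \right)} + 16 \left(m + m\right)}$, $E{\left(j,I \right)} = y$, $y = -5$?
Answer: $-729 + 243 \sqrt{251} \approx 3120.8$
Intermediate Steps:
$E{\left(j,I \right)} = -5$
$R{\left(m \right)} = -3 + \sqrt{-5 + 32 m}$ ($R{\left(m \right)} = -3 + \sqrt{-5 + 16 \left(m + m\right)} = -3 + \sqrt{-5 + 16 \cdot 2 m} = -3 + \sqrt{-5 + 32 m}$)
$R{\left(8 \right)} 243 = \left(-3 + \sqrt{-5 + 32 \cdot 8}\right) 243 = \left(-3 + \sqrt{-5 + 256}\right) 243 = \left(-3 + \sqrt{251}\right) 243 = -729 + 243 \sqrt{251}$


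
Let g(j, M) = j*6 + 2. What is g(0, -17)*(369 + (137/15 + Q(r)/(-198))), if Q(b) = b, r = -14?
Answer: 374422/495 ≈ 756.41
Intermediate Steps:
g(j, M) = 2 + 6*j (g(j, M) = 6*j + 2 = 2 + 6*j)
g(0, -17)*(369 + (137/15 + Q(r)/(-198))) = (2 + 6*0)*(369 + (137/15 - 14/(-198))) = (2 + 0)*(369 + (137*(1/15) - 14*(-1/198))) = 2*(369 + (137/15 + 7/99)) = 2*(369 + 4556/495) = 2*(187211/495) = 374422/495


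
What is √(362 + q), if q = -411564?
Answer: I*√411202 ≈ 641.25*I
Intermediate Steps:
√(362 + q) = √(362 - 411564) = √(-411202) = I*√411202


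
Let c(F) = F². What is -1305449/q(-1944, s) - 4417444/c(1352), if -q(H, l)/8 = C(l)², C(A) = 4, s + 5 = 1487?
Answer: 37276094001/3655808 ≈ 10196.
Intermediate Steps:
s = 1482 (s = -5 + 1487 = 1482)
q(H, l) = -128 (q(H, l) = -8*4² = -8*16 = -128)
-1305449/q(-1944, s) - 4417444/c(1352) = -1305449/(-128) - 4417444/(1352²) = -1305449*(-1/128) - 4417444/1827904 = 1305449/128 - 4417444*1/1827904 = 1305449/128 - 1104361/456976 = 37276094001/3655808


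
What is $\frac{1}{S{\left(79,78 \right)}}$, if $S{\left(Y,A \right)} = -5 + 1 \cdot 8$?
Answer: $\frac{1}{3} \approx 0.33333$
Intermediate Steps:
$S{\left(Y,A \right)} = 3$ ($S{\left(Y,A \right)} = -5 + 8 = 3$)
$\frac{1}{S{\left(79,78 \right)}} = \frac{1}{3}$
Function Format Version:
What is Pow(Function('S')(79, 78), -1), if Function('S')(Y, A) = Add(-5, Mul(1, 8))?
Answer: Rational(1, 3) ≈ 0.33333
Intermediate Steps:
Function('S')(Y, A) = 3 (Function('S')(Y, A) = Add(-5, 8) = 3)
Pow(Function('S')(79, 78), -1) = Pow(3, -1) = Rational(1, 3)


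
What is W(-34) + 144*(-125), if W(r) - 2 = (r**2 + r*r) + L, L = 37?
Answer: -15649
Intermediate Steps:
W(r) = 39 + 2*r**2 (W(r) = 2 + ((r**2 + r*r) + 37) = 2 + ((r**2 + r**2) + 37) = 2 + (2*r**2 + 37) = 2 + (37 + 2*r**2) = 39 + 2*r**2)
W(-34) + 144*(-125) = (39 + 2*(-34)**2) + 144*(-125) = (39 + 2*1156) - 18000 = (39 + 2312) - 18000 = 2351 - 18000 = -15649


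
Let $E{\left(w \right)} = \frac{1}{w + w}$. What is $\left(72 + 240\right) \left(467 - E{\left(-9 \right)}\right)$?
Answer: $\frac{437164}{3} \approx 1.4572 \cdot 10^{5}$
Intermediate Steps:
$E{\left(w \right)} = \frac{1}{2 w}$
$\left(72 + 240\right) \left(467 - E{\left(-9 \right)}\right) = \left(72 + 240\right) \left(467 - \frac{1}{2 \left(-9\right)}\right) = 312 \left(467 - \frac{1}{2} \left(- \frac{1}{9}\right)\right) = 312 \left(467 - - \frac{1}{18}\right) = 312 \left(467 + \frac{1}{18}\right) = 312 \cdot \frac{8407}{18} = \frac{437164}{3}$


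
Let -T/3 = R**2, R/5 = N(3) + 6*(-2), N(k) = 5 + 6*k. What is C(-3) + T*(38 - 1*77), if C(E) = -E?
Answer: 353928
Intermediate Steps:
R = 55 (R = 5*((5 + 6*3) + 6*(-2)) = 5*((5 + 18) - 12) = 5*(23 - 12) = 5*11 = 55)
T = -9075 (T = -3*55**2 = -3*3025 = -9075)
C(-3) + T*(38 - 1*77) = -1*(-3) - 9075*(38 - 1*77) = 3 - 9075*(38 - 77) = 3 - 9075*(-39) = 3 + 353925 = 353928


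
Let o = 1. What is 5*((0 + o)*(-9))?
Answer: -45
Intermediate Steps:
5*((0 + o)*(-9)) = 5*((0 + 1)*(-9)) = 5*(1*(-9)) = 5*(-9) = -45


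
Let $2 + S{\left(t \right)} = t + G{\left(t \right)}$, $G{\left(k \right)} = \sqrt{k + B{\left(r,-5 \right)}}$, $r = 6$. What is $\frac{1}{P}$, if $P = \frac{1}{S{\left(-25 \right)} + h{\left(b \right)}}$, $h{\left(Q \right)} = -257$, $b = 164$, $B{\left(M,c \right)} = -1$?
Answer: $-284 + i \sqrt{26} \approx -284.0 + 5.099 i$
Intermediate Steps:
$G{\left(k \right)} = \sqrt{-1 + k}$ ($G{\left(k \right)} = \sqrt{k - 1} = \sqrt{-1 + k}$)
$S{\left(t \right)} = -2 + t + \sqrt{-1 + t}$ ($S{\left(t \right)} = -2 + \left(t + \sqrt{-1 + t}\right) = -2 + t + \sqrt{-1 + t}$)
$P = \frac{1}{-284 + i \sqrt{26}}$ ($P = \frac{1}{\left(-2 - 25 + \sqrt{-1 - 25}\right) - 257} = \frac{1}{\left(-2 - 25 + \sqrt{-26}\right) - 257} = \frac{1}{\left(-2 - 25 + i \sqrt{26}\right) - 257} = \frac{1}{\left(-27 + i \sqrt{26}\right) - 257} = \frac{1}{-284 + i \sqrt{26}} \approx -0.00352 - 6.3199 \cdot 10^{-5} i$)
$\frac{1}{P} = \frac{1}{- \frac{142}{40341} - \frac{i \sqrt{26}}{80682}}$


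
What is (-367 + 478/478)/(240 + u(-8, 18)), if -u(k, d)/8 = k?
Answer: -183/152 ≈ -1.2039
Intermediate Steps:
u(k, d) = -8*k
(-367 + 478/478)/(240 + u(-8, 18)) = (-367 + 478/478)/(240 - 8*(-8)) = (-367 + 478*(1/478))/(240 + 64) = (-367 + 1)/304 = -366*1/304 = -183/152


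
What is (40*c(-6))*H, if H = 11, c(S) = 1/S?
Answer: -220/3 ≈ -73.333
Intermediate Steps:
(40*c(-6))*H = (40/(-6))*11 = (40*(-⅙))*11 = -20/3*11 = -220/3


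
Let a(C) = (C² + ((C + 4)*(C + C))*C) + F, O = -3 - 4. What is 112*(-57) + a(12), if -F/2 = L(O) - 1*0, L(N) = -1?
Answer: -1630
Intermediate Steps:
O = -7
F = 2 (F = -2*(-1 - 1*0) = -2*(-1 + 0) = -2*(-1) = 2)
a(C) = 2 + C² + 2*C²*(4 + C) (a(C) = (C² + ((C + 4)*(C + C))*C) + 2 = (C² + ((4 + C)*(2*C))*C) + 2 = (C² + (2*C*(4 + C))*C) + 2 = (C² + 2*C²*(4 + C)) + 2 = 2 + C² + 2*C²*(4 + C))
112*(-57) + a(12) = 112*(-57) + (2 + 2*12³ + 9*12²) = -6384 + (2 + 2*1728 + 9*144) = -6384 + (2 + 3456 + 1296) = -6384 + 4754 = -1630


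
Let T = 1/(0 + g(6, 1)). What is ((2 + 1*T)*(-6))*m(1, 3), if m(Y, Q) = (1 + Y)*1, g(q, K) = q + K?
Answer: -180/7 ≈ -25.714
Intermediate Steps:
g(q, K) = K + q
T = ⅐ (T = 1/(0 + (1 + 6)) = 1/(0 + 7) = 1/7 = ⅐ ≈ 0.14286)
m(Y, Q) = 1 + Y
((2 + 1*T)*(-6))*m(1, 3) = ((2 + 1*(⅐))*(-6))*(1 + 1) = ((2 + ⅐)*(-6))*2 = ((15/7)*(-6))*2 = -90/7*2 = -180/7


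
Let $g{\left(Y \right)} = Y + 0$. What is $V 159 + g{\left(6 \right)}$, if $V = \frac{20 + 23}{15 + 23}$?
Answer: $\frac{7065}{38} \approx 185.92$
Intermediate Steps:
$g{\left(Y \right)} = Y$
$V = \frac{43}{38} \approx 1.1316$
$V 159 + g{\left(6 \right)} = \frac{43}{38} \cdot 159 + 6 = \frac{6837}{38} + 6 = \frac{7065}{38}$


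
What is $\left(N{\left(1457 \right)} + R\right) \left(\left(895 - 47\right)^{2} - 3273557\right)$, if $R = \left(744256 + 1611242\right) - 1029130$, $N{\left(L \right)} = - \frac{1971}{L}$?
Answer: $- \frac{4936521817410865}{1457} \approx -3.3881 \cdot 10^{12}$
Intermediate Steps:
$R = 1326368$ ($R = 2355498 - 1029130 = 1326368$)
$\left(N{\left(1457 \right)} + R\right) \left(\left(895 - 47\right)^{2} - 3273557\right) = \left(- \frac{1971}{1457} + 1326368\right) \left(\left(895 - 47\right)^{2} - 3273557\right) = \left(\left(-1971\right) \frac{1}{1457} + 1326368\right) \left(848^{2} - 3273557\right) = \left(- \frac{1971}{1457} + 1326368\right) \left(719104 - 3273557\right) = \frac{1932516205}{1457} \left(-2554453\right) = - \frac{4936521817410865}{1457}$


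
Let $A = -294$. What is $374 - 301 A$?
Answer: $88868$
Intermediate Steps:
$374 - 301 A = 374 - -88494 = 374 + 88494 = 88868$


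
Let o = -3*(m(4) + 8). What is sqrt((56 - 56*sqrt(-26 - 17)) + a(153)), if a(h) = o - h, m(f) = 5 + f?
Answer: 2*sqrt(-37 - 14*I*sqrt(43)) ≈ 11.134 - 16.491*I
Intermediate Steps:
o = -51 (o = -3*((5 + 4) + 8) = -3*(9 + 8) = -3*17 = -51)
a(h) = -51 - h
sqrt((56 - 56*sqrt(-26 - 17)) + a(153)) = sqrt((56 - 56*sqrt(-26 - 17)) + (-51 - 1*153)) = sqrt((56 - 56*I*sqrt(43)) + (-51 - 153)) = sqrt((56 - 56*I*sqrt(43)) - 204) = sqrt(-148 - 56*I*sqrt(43))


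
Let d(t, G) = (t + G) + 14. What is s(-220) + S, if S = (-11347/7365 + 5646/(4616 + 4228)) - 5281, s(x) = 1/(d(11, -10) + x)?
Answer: -470191581589/89019282 ≈ -5281.9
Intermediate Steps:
d(t, G) = 14 + G + t (d(t, G) = (G + t) + 14 = 14 + G + t)
s(x) = 1/(15 + x) (s(x) = 1/((14 - 10 + 11) + x) = 1/(15 + x))
S = -57340383823/10856010 (S = (-11347*1/7365 + 5646/8844) - 5281 = (-11347/7365 + 5646*(1/8844)) - 5281 = (-11347/7365 + 941/1474) - 5281 = -9795013/10856010 - 5281 = -57340383823/10856010 ≈ -5281.9)
s(-220) + S = 1/(15 - 220) - 57340383823/10856010 = 1/(-205) - 57340383823/10856010 = -1/205 - 57340383823/10856010 = -470191581589/89019282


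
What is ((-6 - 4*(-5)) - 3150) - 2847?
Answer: -5983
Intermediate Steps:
((-6 - 4*(-5)) - 3150) - 2847 = ((-6 + 20) - 3150) - 2847 = (14 - 3150) - 2847 = -3136 - 2847 = -5983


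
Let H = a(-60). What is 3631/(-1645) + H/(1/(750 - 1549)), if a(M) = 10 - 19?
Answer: 11825564/1645 ≈ 7188.8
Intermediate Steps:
a(M) = -9
H = -9
3631/(-1645) + H/(1/(750 - 1549)) = 3631/(-1645) - 9/(1/(750 - 1549)) = 3631*(-1/1645) - 9/(1/(-799)) = -3631/1645 - 9/(-1/799) = -3631/1645 - 9*(-799) = -3631/1645 + 7191 = 11825564/1645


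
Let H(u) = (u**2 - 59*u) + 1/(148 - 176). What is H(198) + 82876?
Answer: 3091143/28 ≈ 1.1040e+5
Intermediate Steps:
H(u) = -1/28 + u**2 - 59*u (H(u) = (u**2 - 59*u) + 1/(-28) = (u**2 - 59*u) - 1/28 = -1/28 + u**2 - 59*u)
H(198) + 82876 = (-1/28 + 198**2 - 59*198) + 82876 = (-1/28 + 39204 - 11682) + 82876 = 770615/28 + 82876 = 3091143/28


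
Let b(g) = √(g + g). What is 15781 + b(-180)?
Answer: 15781 + 6*I*√10 ≈ 15781.0 + 18.974*I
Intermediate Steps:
b(g) = √2*√g (b(g) = √(2*g) = √2*√g)
15781 + b(-180) = 15781 + √2*√(-180) = 15781 + √2*(6*I*√5) = 15781 + 6*I*√10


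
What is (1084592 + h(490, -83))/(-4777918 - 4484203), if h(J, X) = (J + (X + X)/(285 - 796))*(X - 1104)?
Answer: -256816540/4732943831 ≈ -0.054262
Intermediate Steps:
h(J, X) = (-1104 + X)*(J - 2*X/511) (h(J, X) = (J + (2*X)/(-511))*(-1104 + X) = (J + (2*X)*(-1/511))*(-1104 + X) = (J - 2*X/511)*(-1104 + X) = (-1104 + X)*(J - 2*X/511))
(1084592 + h(490, -83))/(-4777918 - 4484203) = (1084592 + (-1104*490 - 2/511*(-83)² + (2208/511)*(-83) + 490*(-83)))/(-4777918 - 4484203) = (1084592 + (-540960 - 2/511*6889 - 183264/511 - 40670))/(-9262121) = (1084592 + (-540960 - 13778/511 - 183264/511 - 40670))*(-1/9262121) = (1084592 - 297409972/511)*(-1/9262121) = (256816540/511)*(-1/9262121) = -256816540/4732943831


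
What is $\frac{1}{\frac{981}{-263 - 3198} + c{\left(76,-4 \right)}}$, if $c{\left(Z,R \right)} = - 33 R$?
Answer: $\frac{3461}{455871} \approx 0.0075921$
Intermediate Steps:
$\frac{1}{\frac{981}{-263 - 3198} + c{\left(76,-4 \right)}} = \frac{1}{\frac{981}{-263 - 3198} - -132} = \frac{1}{\frac{981}{-263 - 3198} + 132} = \frac{1}{\frac{981}{-3461} + 132} = \frac{1}{981 \left(- \frac{1}{3461}\right) + 132} = \frac{1}{- \frac{981}{3461} + 132} = \frac{1}{\frac{455871}{3461}} = \frac{3461}{455871}$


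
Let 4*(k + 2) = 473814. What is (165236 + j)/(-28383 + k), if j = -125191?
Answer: 80090/180137 ≈ 0.44461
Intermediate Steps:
k = 236903/2 (k = -2 + (1/4)*473814 = -2 + 236907/2 = 236903/2 ≈ 1.1845e+5)
(165236 + j)/(-28383 + k) = (165236 - 125191)/(-28383 + 236903/2) = 40045/(180137/2) = 40045*(2/180137) = 80090/180137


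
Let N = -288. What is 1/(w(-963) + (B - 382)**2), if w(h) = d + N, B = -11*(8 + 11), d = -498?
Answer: 1/348495 ≈ 2.8695e-6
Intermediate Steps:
B = -209 (B = -11*19 = -209)
w(h) = -786 (w(h) = -498 - 288 = -786)
1/(w(-963) + (B - 382)**2) = 1/(-786 + (-209 - 382)**2) = 1/(-786 + (-591)**2) = 1/(-786 + 349281) = 1/348495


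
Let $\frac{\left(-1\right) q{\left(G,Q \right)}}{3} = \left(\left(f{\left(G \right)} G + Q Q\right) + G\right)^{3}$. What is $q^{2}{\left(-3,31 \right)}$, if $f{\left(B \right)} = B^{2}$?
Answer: $5860579954905621729$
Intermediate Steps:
$q{\left(G,Q \right)} = - 3 \left(G + G^{3} + Q^{2}\right)^{3}$ ($q{\left(G,Q \right)} = - 3 \left(\left(G^{2} G + Q Q\right) + G\right)^{3} = - 3 \left(\left(G^{3} + Q^{2}\right) + G\right)^{3} = - 3 \left(G + G^{3} + Q^{2}\right)^{3}$)
$q^{2}{\left(-3,31 \right)} = \left(- 3 \left(-3 + \left(-3\right)^{3} + 31^{2}\right)^{3}\right)^{2} = \left(- 3 \left(-3 - 27 + 961\right)^{3}\right)^{2} = \left(- 3 \cdot 931^{3}\right)^{2} = \left(\left(-3\right) 806954491\right)^{2} = \left(-2420863473\right)^{2} = 5860579954905621729$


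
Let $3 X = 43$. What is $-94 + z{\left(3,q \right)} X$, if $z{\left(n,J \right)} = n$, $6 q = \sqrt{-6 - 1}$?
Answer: $-51$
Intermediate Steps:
$X = \frac{43}{3}$ ($X = \frac{1}{3} \cdot 43 = \frac{43}{3} \approx 14.333$)
$q = \frac{i \sqrt{7}}{6}$ ($q = \frac{\sqrt{-6 - 1}}{6} = \frac{\sqrt{-7}}{6} = \frac{i \sqrt{7}}{6} \approx 0.44096 i$)
$-94 + z{\left(3,q \right)} X = -94 + 3 \cdot \frac{43}{3} = -94 + 43 = -51$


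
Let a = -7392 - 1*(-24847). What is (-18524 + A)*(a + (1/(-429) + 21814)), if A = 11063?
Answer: -41896996800/143 ≈ -2.9299e+8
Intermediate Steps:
a = 17455 (a = -7392 + 24847 = 17455)
(-18524 + A)*(a + (1/(-429) + 21814)) = (-18524 + 11063)*(17455 + (1/(-429) + 21814)) = -7461*(17455 + (-1/429 + 21814)) = -7461*(17455 + 9358205/429) = -7461*16846400/429 = -41896996800/143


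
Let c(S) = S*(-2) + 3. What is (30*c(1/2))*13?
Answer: 780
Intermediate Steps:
c(S) = 3 - 2*S (c(S) = -2*S + 3 = 3 - 2*S)
(30*c(1/2))*13 = (30*(3 - 2/2))*13 = (30*(3 - 2*½))*13 = (30*(3 - 1))*13 = (30*2)*13 = 60*13 = 780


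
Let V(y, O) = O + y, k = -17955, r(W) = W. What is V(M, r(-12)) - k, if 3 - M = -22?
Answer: 17968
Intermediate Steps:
M = 25 (M = 3 - 1*(-22) = 3 + 22 = 25)
V(M, r(-12)) - k = (-12 + 25) - 1*(-17955) = 13 + 17955 = 17968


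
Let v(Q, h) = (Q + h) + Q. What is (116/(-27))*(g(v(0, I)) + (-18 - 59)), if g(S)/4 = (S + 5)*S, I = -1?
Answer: 3596/9 ≈ 399.56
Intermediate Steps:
v(Q, h) = h + 2*Q
g(S) = 4*S*(5 + S) (g(S) = 4*((S + 5)*S) = 4*((5 + S)*S) = 4*(S*(5 + S)) = 4*S*(5 + S))
(116/(-27))*(g(v(0, I)) + (-18 - 59)) = (116/(-27))*(4*(-1 + 2*0)*(5 + (-1 + 2*0)) + (-18 - 59)) = (116*(-1/27))*(4*(-1 + 0)*(5 + (-1 + 0)) - 77) = -116*(4*(-1)*(5 - 1) - 77)/27 = -116*(4*(-1)*4 - 77)/27 = -116*(-16 - 77)/27 = -116/27*(-93) = 3596/9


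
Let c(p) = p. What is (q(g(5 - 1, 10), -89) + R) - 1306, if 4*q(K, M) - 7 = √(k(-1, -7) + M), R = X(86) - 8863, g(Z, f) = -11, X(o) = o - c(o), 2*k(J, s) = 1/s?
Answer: -40669/4 + I*√17458/56 ≈ -10167.0 + 2.3594*I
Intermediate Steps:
k(J, s) = 1/(2*s)
X(o) = 0 (X(o) = o - o = 0)
R = -8863 (R = 0 - 8863 = -8863)
q(K, M) = 7/4 + √(-1/14 + M)/4 (q(K, M) = 7/4 + √((½)/(-7) + M)/4 = 7/4 + √((½)*(-⅐) + M)/4 = 7/4 + √(-1/14 + M)/4)
(q(g(5 - 1, 10), -89) + R) - 1306 = ((7/4 + √(-14 + 196*(-89))/56) - 8863) - 1306 = ((7/4 + √(-14 - 17444)/56) - 8863) - 1306 = ((7/4 + √(-17458)/56) - 8863) - 1306 = ((7/4 + (I*√17458)/56) - 8863) - 1306 = ((7/4 + I*√17458/56) - 8863) - 1306 = (-35445/4 + I*√17458/56) - 1306 = -40669/4 + I*√17458/56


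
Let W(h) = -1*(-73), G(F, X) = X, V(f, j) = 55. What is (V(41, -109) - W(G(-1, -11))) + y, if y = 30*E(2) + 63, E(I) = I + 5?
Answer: 255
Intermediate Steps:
E(I) = 5 + I
W(h) = 73
y = 273 (y = 30*(5 + 2) + 63 = 30*7 + 63 = 210 + 63 = 273)
(V(41, -109) - W(G(-1, -11))) + y = (55 - 1*73) + 273 = (55 - 73) + 273 = -18 + 273 = 255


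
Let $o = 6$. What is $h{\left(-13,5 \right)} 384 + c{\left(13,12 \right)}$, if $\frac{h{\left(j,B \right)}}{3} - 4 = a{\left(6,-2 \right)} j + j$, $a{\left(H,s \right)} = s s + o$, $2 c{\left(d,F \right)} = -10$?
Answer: $-160133$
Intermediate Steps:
$c{\left(d,F \right)} = -5$ ($c{\left(d,F \right)} = \frac{1}{2} \left(-10\right) = -5$)
$a{\left(H,s \right)} = 6 + s^{2}$ ($a{\left(H,s \right)} = s s + 6 = s^{2} + 6 = 6 + s^{2}$)
$h{\left(j,B \right)} = 12 + 33 j$ ($h{\left(j,B \right)} = 12 + 3 \left(\left(6 + \left(-2\right)^{2}\right) j + j\right) = 12 + 3 \left(\left(6 + 4\right) j + j\right) = 12 + 3 \left(10 j + j\right) = 12 + 3 \cdot 11 j = 12 + 33 j$)
$h{\left(-13,5 \right)} 384 + c{\left(13,12 \right)} = \left(12 + 33 \left(-13\right)\right) 384 - 5 = \left(12 - 429\right) 384 - 5 = \left(-417\right) 384 - 5 = -160128 - 5 = -160133$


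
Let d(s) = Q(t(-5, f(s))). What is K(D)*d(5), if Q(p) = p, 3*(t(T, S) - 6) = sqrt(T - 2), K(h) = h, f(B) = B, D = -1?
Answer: -6 - I*sqrt(7)/3 ≈ -6.0 - 0.88192*I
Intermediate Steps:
t(T, S) = 6 + sqrt(-2 + T)/3 (t(T, S) = 6 + sqrt(T - 2)/3 = 6 + sqrt(-2 + T)/3)
d(s) = 6 + I*sqrt(7)/3 (d(s) = 6 + sqrt(-2 - 5)/3 = 6 + sqrt(-7)/3 = 6 + (I*sqrt(7))/3 = 6 + I*sqrt(7)/3)
K(D)*d(5) = -(6 + I*sqrt(7)/3) = -6 - I*sqrt(7)/3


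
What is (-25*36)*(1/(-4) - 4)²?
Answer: -65025/4 ≈ -16256.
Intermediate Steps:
(-25*36)*(1/(-4) - 4)² = -900*(-¼ - 4)² = -900*(-17/4)² = -900*289/16 = -65025/4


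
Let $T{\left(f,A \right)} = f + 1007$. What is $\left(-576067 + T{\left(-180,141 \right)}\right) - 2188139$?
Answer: $-2763379$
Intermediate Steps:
$T{\left(f,A \right)} = 1007 + f$
$\left(-576067 + T{\left(-180,141 \right)}\right) - 2188139 = \left(-576067 + \left(1007 - 180\right)\right) - 2188139 = \left(-576067 + 827\right) - 2188139 = -575240 - 2188139 = -2763379$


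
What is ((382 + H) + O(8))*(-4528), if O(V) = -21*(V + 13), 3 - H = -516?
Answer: -2082880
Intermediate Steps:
H = 519 (H = 3 - 1*(-516) = 3 + 516 = 519)
O(V) = -273 - 21*V (O(V) = -21*(13 + V) = -273 - 21*V)
((382 + H) + O(8))*(-4528) = ((382 + 519) + (-273 - 21*8))*(-4528) = (901 + (-273 - 168))*(-4528) = (901 - 441)*(-4528) = 460*(-4528) = -2082880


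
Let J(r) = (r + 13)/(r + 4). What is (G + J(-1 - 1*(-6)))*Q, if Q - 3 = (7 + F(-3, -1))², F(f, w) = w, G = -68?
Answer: -2574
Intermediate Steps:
J(r) = (13 + r)/(4 + r)
Q = 39 (Q = 3 + (7 - 1)² = 3 + 6² = 3 + 36 = 39)
(G + J(-1 - 1*(-6)))*Q = (-68 + (13 + (-1 - 1*(-6)))/(4 + (-1 - 1*(-6))))*39 = (-68 + (13 + (-1 + 6))/(4 + (-1 + 6)))*39 = (-68 + (13 + 5)/(4 + 5))*39 = (-68 + 18/9)*39 = (-68 + (⅑)*18)*39 = (-68 + 2)*39 = -66*39 = -2574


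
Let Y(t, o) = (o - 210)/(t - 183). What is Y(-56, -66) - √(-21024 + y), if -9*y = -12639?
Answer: 276/239 - I*√176577/3 ≈ 1.1548 - 140.07*I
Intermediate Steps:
y = 4213/3 (y = -⅑*(-12639) = 4213/3 ≈ 1404.3)
Y(t, o) = (-210 + o)/(-183 + t)
Y(-56, -66) - √(-21024 + y) = (-210 - 66)/(-183 - 56) - √(-21024 + 4213/3) = -276/(-239) - √(-58859/3) = -1/239*(-276) - I*√176577/3 = 276/239 - I*√176577/3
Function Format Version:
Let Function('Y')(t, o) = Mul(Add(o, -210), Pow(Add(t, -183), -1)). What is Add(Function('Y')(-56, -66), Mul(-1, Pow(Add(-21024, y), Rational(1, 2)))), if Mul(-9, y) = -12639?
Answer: Add(Rational(276, 239), Mul(Rational(-1, 3), I, Pow(176577, Rational(1, 2)))) ≈ Add(1.1548, Mul(-140.07, I))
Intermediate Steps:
y = Rational(4213, 3) (y = Mul(Rational(-1, 9), -12639) = Rational(4213, 3) ≈ 1404.3)
Function('Y')(t, o) = Mul(Pow(Add(-183, t), -1), Add(-210, o)) (Function('Y')(t, o) = Mul(Add(-210, o), Pow(Add(-183, t), -1)) = Mul(Pow(Add(-183, t), -1), Add(-210, o)))
Add(Function('Y')(-56, -66), Mul(-1, Pow(Add(-21024, y), Rational(1, 2)))) = Add(Mul(Pow(Add(-183, -56), -1), Add(-210, -66)), Mul(-1, Pow(Add(-21024, Rational(4213, 3)), Rational(1, 2)))) = Add(Mul(Pow(-239, -1), -276), Mul(-1, Pow(Rational(-58859, 3), Rational(1, 2)))) = Add(Mul(Rational(-1, 239), -276), Mul(-1, Mul(Rational(1, 3), I, Pow(176577, Rational(1, 2))))) = Add(Rational(276, 239), Mul(Rational(-1, 3), I, Pow(176577, Rational(1, 2))))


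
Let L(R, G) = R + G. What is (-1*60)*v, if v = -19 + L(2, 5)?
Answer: 720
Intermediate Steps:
L(R, G) = G + R
v = -12 (v = -19 + (5 + 2) = -19 + 7 = -12)
(-1*60)*v = -1*60*(-12) = -60*(-12) = 720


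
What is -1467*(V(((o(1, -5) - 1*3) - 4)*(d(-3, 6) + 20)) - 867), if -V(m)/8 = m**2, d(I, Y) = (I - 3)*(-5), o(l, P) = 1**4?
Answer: 1057511889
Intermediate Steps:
o(l, P) = 1
d(I, Y) = 15 - 5*I (d(I, Y) = (-3 + I)*(-5) = 15 - 5*I)
V(m) = -8*m**2
-1467*(V(((o(1, -5) - 1*3) - 4)*(d(-3, 6) + 20)) - 867) = -1467*(-8*((1 - 1*3) - 4)**2*((15 - 5*(-3)) + 20)**2 - 867) = -1467*(-8*((1 - 3) - 4)**2*((15 + 15) + 20)**2 - 867) = -1467*(-8*(-2 - 4)**2*(30 + 20)**2 - 867) = -1467*(-8*(-6*50)**2 - 867) = -1467*(-8*(-300)**2 - 867) = -1467*(-8*90000 - 867) = -1467*(-720000 - 867) = -1467*(-720867) = 1057511889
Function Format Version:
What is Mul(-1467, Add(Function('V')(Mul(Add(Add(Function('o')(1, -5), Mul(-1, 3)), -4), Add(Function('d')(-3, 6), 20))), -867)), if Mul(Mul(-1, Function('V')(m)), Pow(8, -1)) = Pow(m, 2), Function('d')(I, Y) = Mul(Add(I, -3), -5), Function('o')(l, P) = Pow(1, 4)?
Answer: 1057511889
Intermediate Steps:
Function('o')(l, P) = 1
Function('d')(I, Y) = Add(15, Mul(-5, I)) (Function('d')(I, Y) = Mul(Add(-3, I), -5) = Add(15, Mul(-5, I)))
Function('V')(m) = Mul(-8, Pow(m, 2))
Mul(-1467, Add(Function('V')(Mul(Add(Add(Function('o')(1, -5), Mul(-1, 3)), -4), Add(Function('d')(-3, 6), 20))), -867)) = Mul(-1467, Add(Mul(-8, Pow(Mul(Add(Add(1, Mul(-1, 3)), -4), Add(Add(15, Mul(-5, -3)), 20)), 2)), -867)) = Mul(-1467, Add(Mul(-8, Pow(Mul(Add(Add(1, -3), -4), Add(Add(15, 15), 20)), 2)), -867)) = Mul(-1467, Add(Mul(-8, Pow(Mul(Add(-2, -4), Add(30, 20)), 2)), -867)) = Mul(-1467, Add(Mul(-8, Pow(Mul(-6, 50), 2)), -867)) = Mul(-1467, Add(Mul(-8, Pow(-300, 2)), -867)) = Mul(-1467, Add(Mul(-8, 90000), -867)) = Mul(-1467, Add(-720000, -867)) = Mul(-1467, -720867) = 1057511889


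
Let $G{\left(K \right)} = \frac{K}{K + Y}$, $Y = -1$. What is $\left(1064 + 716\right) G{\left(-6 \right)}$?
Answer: $\frac{10680}{7} \approx 1525.7$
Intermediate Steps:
$G{\left(K \right)} = \frac{K}{-1 + K}$ ($G{\left(K \right)} = \frac{K}{K - 1} = \frac{K}{-1 + K}$)
$\left(1064 + 716\right) G{\left(-6 \right)} = \left(1064 + 716\right) \left(- \frac{6}{-1 - 6}\right) = 1780 \left(- \frac{6}{-7}\right) = 1780 \left(\left(-6\right) \left(- \frac{1}{7}\right)\right) = 1780 \cdot \frac{6}{7} = \frac{10680}{7}$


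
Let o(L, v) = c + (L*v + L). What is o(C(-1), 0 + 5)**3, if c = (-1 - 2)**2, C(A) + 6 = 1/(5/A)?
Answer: -2803221/125 ≈ -22426.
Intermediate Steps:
C(A) = -6 + A/5 (C(A) = -6 + 1/(5/A) = -6 + A/5)
c = 9 (c = (-3)**2 = 9)
o(L, v) = 9 + L + L*v (o(L, v) = 9 + (L*v + L) = 9 + (L + L*v) = 9 + L + L*v)
o(C(-1), 0 + 5)**3 = (9 + (-6 + (1/5)*(-1)) + (-6 + (1/5)*(-1))*(0 + 5))**3 = (9 + (-6 - 1/5) + (-6 - 1/5)*5)**3 = (9 - 31/5 - 31/5*5)**3 = (9 - 31/5 - 31)**3 = (-141/5)**3 = -2803221/125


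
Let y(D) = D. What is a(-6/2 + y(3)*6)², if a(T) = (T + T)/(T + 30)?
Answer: 4/9 ≈ 0.44444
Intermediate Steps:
a(T) = 2*T/(30 + T) (a(T) = (2*T)/(30 + T) = 2*T/(30 + T))
a(-6/2 + y(3)*6)² = (2*(-6/2 + 3*6)/(30 + (-6/2 + 3*6)))² = (2*(-6/2 + 18)/(30 + (-6/2 + 18)))² = (2*(-2*3/2 + 18)/(30 + (-2*3/2 + 18)))² = (2*(-3 + 18)/(30 + (-3 + 18)))² = (2*15/(30 + 15))² = (2*15/45)² = (2*15*(1/45))² = (⅔)² = 4/9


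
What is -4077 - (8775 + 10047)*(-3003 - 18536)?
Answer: 405402981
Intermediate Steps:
-4077 - (8775 + 10047)*(-3003 - 18536) = -4077 - 18822*(-21539) = -4077 - 1*(-405407058) = -4077 + 405407058 = 405402981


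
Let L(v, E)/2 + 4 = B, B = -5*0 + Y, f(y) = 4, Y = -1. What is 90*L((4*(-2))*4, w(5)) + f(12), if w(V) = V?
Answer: -896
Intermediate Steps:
B = -1 (B = -5*0 - 1 = 0 - 1 = -1)
L(v, E) = -10 (L(v, E) = -8 + 2*(-1) = -8 - 2 = -10)
90*L((4*(-2))*4, w(5)) + f(12) = 90*(-10) + 4 = -900 + 4 = -896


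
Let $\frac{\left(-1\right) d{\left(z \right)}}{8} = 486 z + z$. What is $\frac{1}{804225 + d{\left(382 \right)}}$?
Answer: $- \frac{1}{684047} \approx -1.4619 \cdot 10^{-6}$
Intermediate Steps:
$d{\left(z \right)} = - 3896 z$ ($d{\left(z \right)} = - 8 \left(486 z + z\right) = - 8 \cdot 487 z = - 3896 z$)
$\frac{1}{804225 + d{\left(382 \right)}} = \frac{1}{804225 - 1488272} = \frac{1}{-684047} = - \frac{1}{684047}$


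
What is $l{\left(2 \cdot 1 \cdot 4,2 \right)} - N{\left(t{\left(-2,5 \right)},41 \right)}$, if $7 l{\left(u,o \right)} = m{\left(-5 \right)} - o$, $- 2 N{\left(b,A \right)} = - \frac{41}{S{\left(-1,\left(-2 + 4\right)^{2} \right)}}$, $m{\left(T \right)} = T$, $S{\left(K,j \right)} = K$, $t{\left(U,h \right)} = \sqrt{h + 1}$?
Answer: $\frac{39}{2} \approx 19.5$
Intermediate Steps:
$t{\left(U,h \right)} = \sqrt{1 + h}$
$N{\left(b,A \right)} = - \frac{41}{2}$ ($N{\left(b,A \right)} = - \frac{\left(-41\right) \frac{1}{-1}}{2} = - \frac{\left(-41\right) \left(-1\right)}{2} = \left(- \frac{1}{2}\right) 41 = - \frac{41}{2}$)
$l{\left(u,o \right)} = - \frac{5}{7} - \frac{o}{7}$ ($l{\left(u,o \right)} = \frac{-5 - o}{7} = - \frac{5}{7} - \frac{o}{7}$)
$l{\left(2 \cdot 1 \cdot 4,2 \right)} - N{\left(t{\left(-2,5 \right)},41 \right)} = \left(- \frac{5}{7} - \frac{2}{7}\right) - - \frac{41}{2} = \left(- \frac{5}{7} - \frac{2}{7}\right) + \frac{41}{2} = -1 + \frac{41}{2} = \frac{39}{2}$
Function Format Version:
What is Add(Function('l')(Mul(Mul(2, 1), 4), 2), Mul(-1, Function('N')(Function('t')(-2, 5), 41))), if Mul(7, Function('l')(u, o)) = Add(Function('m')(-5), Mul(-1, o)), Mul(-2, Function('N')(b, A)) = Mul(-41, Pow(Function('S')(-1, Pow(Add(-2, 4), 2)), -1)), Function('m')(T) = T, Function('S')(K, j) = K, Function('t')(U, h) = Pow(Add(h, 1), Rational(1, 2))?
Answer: Rational(39, 2) ≈ 19.500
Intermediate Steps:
Function('t')(U, h) = Pow(Add(1, h), Rational(1, 2))
Function('N')(b, A) = Rational(-41, 2) (Function('N')(b, A) = Mul(Rational(-1, 2), Mul(-41, Pow(-1, -1))) = Mul(Rational(-1, 2), Mul(-41, -1)) = Mul(Rational(-1, 2), 41) = Rational(-41, 2))
Function('l')(u, o) = Add(Rational(-5, 7), Mul(Rational(-1, 7), o)) (Function('l')(u, o) = Mul(Rational(1, 7), Add(-5, Mul(-1, o))) = Add(Rational(-5, 7), Mul(Rational(-1, 7), o)))
Add(Function('l')(Mul(Mul(2, 1), 4), 2), Mul(-1, Function('N')(Function('t')(-2, 5), 41))) = Add(Add(Rational(-5, 7), Mul(Rational(-1, 7), 2)), Mul(-1, Rational(-41, 2))) = Add(Add(Rational(-5, 7), Rational(-2, 7)), Rational(41, 2)) = Add(-1, Rational(41, 2)) = Rational(39, 2)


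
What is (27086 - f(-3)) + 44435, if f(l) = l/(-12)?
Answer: 286083/4 ≈ 71521.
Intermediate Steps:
f(l) = -l/12 (f(l) = l*(-1/12) = -l/12)
(27086 - f(-3)) + 44435 = (27086 - (-1)*(-3)/12) + 44435 = (27086 - 1*¼) + 44435 = (27086 - ¼) + 44435 = 108343/4 + 44435 = 286083/4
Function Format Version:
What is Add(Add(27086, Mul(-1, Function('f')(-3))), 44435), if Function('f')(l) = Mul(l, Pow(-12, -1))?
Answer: Rational(286083, 4) ≈ 71521.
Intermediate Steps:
Function('f')(l) = Mul(Rational(-1, 12), l) (Function('f')(l) = Mul(l, Rational(-1, 12)) = Mul(Rational(-1, 12), l))
Add(Add(27086, Mul(-1, Function('f')(-3))), 44435) = Add(Add(27086, Mul(-1, Mul(Rational(-1, 12), -3))), 44435) = Add(Add(27086, Mul(-1, Rational(1, 4))), 44435) = Add(Add(27086, Rational(-1, 4)), 44435) = Add(Rational(108343, 4), 44435) = Rational(286083, 4)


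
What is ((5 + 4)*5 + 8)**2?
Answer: 2809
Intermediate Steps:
((5 + 4)*5 + 8)**2 = (9*5 + 8)**2 = (45 + 8)**2 = 53**2 = 2809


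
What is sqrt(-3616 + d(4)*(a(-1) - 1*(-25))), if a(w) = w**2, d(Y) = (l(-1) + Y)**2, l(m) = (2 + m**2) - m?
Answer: 4*I*sqrt(122) ≈ 44.181*I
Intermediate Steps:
l(m) = 2 + m**2 - m
d(Y) = (4 + Y)**2 (d(Y) = ((2 + (-1)**2 - 1*(-1)) + Y)**2 = ((2 + 1 + 1) + Y)**2 = (4 + Y)**2)
sqrt(-3616 + d(4)*(a(-1) - 1*(-25))) = sqrt(-3616 + (4 + 4)**2*((-1)**2 - 1*(-25))) = sqrt(-3616 + 8**2*(1 + 25)) = sqrt(-3616 + 64*26) = sqrt(-3616 + 1664) = sqrt(-1952) = 4*I*sqrt(122)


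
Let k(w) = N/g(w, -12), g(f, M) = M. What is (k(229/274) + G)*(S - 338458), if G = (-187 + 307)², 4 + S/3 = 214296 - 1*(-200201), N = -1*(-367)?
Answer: 156055486093/12 ≈ 1.3005e+10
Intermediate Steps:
N = 367
S = 1243479 (S = -12 + 3*(214296 - 1*(-200201)) = -12 + 3*(214296 + 200201) = -12 + 3*414497 = -12 + 1243491 = 1243479)
G = 14400 (G = 120² = 14400)
k(w) = -367/12 (k(w) = 367/(-12) = 367*(-1/12) = -367/12)
(k(229/274) + G)*(S - 338458) = (-367/12 + 14400)*(1243479 - 338458) = (172433/12)*905021 = 156055486093/12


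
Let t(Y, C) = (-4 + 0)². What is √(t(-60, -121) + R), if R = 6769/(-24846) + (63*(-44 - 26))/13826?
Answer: √454578809151722718/171760398 ≈ 3.9254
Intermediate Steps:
t(Y, C) = 16 (t(Y, C) = (-4)² = 16)
R = -101579527/171760398 (R = 6769*(-1/24846) + (63*(-70))*(1/13826) = -6769/24846 - 4410*1/13826 = -6769/24846 - 2205/6913 = -101579527/171760398 ≈ -0.59140)
√(t(-60, -121) + R) = √(16 - 101579527/171760398) = √(2646586841/171760398) = √454578809151722718/171760398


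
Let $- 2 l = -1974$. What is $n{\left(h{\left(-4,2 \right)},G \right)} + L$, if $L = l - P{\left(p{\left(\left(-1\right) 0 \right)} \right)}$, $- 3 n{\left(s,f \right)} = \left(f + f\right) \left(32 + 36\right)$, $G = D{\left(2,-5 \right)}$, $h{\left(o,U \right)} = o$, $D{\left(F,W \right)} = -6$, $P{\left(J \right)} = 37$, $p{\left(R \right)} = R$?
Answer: $1222$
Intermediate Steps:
$l = 987$ ($l = \left(- \frac{1}{2}\right) \left(-1974\right) = 987$)
$G = -6$
$n{\left(s,f \right)} = - \frac{136 f}{3}$ ($n{\left(s,f \right)} = - \frac{\left(f + f\right) \left(32 + 36\right)}{3} = - \frac{2 f 68}{3} = - \frac{136 f}{3}$)
$L = 950$ ($L = 987 - 37 = 950$)
$n{\left(h{\left(-4,2 \right)},G \right)} + L = \left(- \frac{136}{3}\right) \left(-6\right) + 950 = 272 + 950 = 1222$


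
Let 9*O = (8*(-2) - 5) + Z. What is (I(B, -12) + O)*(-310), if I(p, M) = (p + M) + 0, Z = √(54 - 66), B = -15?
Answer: 27280/3 - 620*I*√3/9 ≈ 9093.3 - 119.32*I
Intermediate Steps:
Z = 2*I*√3 (Z = √(-12) = 2*I*√3 ≈ 3.4641*I)
I(p, M) = M + p (I(p, M) = (M + p) + 0 = M + p)
O = -7/3 + 2*I*√3/9 (O = ((8*(-2) - 5) + 2*I*√3)/9 = ((-16 - 5) + 2*I*√3)/9 = (-21 + 2*I*√3)/9 = -7/3 + 2*I*√3/9 ≈ -2.3333 + 0.3849*I)
(I(B, -12) + O)*(-310) = ((-12 - 15) + (-7/3 + 2*I*√3/9))*(-310) = (-27 + (-7/3 + 2*I*√3/9))*(-310) = (-88/3 + 2*I*√3/9)*(-310) = 27280/3 - 620*I*√3/9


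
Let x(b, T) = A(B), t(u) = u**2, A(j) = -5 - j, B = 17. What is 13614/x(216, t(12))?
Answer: -6807/11 ≈ -618.82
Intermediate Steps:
x(b, T) = -22 (x(b, T) = -5 - 1*17 = -5 - 17 = -22)
13614/x(216, t(12)) = 13614/(-22) = 13614*(-1/22) = -6807/11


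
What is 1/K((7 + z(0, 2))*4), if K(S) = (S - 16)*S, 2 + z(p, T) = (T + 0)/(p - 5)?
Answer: 25/1104 ≈ 0.022645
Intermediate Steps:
z(p, T) = -2 + T/(-5 + p) (z(p, T) = -2 + (T + 0)/(p - 5) = -2 + T/(-5 + p))
K(S) = S*(-16 + S) (K(S) = (-16 + S)*S = S*(-16 + S))
1/K((7 + z(0, 2))*4) = 1/(((7 + (10 + 2 - 2*0)/(-5 + 0))*4)*(-16 + (7 + (10 + 2 - 2*0)/(-5 + 0))*4)) = 1/(((7 + (10 + 2 + 0)/(-5))*4)*(-16 + (7 + (10 + 2 + 0)/(-5))*4)) = 1/(((7 - ⅕*12)*4)*(-16 + (7 - ⅕*12)*4)) = 1/(((7 - 12/5)*4)*(-16 + (7 - 12/5)*4)) = 1/(((23/5)*4)*(-16 + (23/5)*4)) = 1/(92*(-16 + 92/5)/5) = 1/((92/5)*(12/5)) = 1/(1104/25) = 25/1104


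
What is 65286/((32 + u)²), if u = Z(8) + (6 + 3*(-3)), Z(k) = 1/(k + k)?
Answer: 59904/775 ≈ 77.296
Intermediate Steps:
Z(k) = 1/(2*k)
u = -47/16 (u = (½)/8 + (6 + 3*(-3)) = (½)*(⅛) + (6 - 9) = 1/16 - 3 = -47/16 ≈ -2.9375)
65286/((32 + u)²) = 65286/((32 - 47/16)²) = 65286/((465/16)²) = 65286/(216225/256) = 65286*(256/216225) = 59904/775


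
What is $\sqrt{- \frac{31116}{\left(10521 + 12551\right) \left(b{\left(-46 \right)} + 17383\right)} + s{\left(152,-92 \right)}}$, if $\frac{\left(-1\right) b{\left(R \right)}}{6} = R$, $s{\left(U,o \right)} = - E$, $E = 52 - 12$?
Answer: $\frac{i \sqrt{103748910736424002}}{50928556} \approx 6.3246 i$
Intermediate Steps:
$E = 40$
$s{\left(U,o \right)} = -40$ ($s{\left(U,o \right)} = \left(-1\right) 40 = -40$)
$b{\left(R \right)} = - 6 R$
$\sqrt{- \frac{31116}{\left(10521 + 12551\right) \left(b{\left(-46 \right)} + 17383\right)} + s{\left(152,-92 \right)}} = \sqrt{- \frac{31116}{\left(10521 + 12551\right) \left(\left(-6\right) \left(-46\right) + 17383\right)} - 40} = \sqrt{- \frac{31116}{23072 \left(276 + 17383\right)} - 40} = \sqrt{- \frac{31116}{23072 \cdot 17659} - 40} = \sqrt{- \frac{31116}{407428448} - 40} = \sqrt{\left(-31116\right) \frac{1}{407428448} - 40} = \sqrt{- \frac{7779}{101857112} - 40} = \sqrt{- \frac{4074292259}{101857112}} = \frac{i \sqrt{103748910736424002}}{50928556}$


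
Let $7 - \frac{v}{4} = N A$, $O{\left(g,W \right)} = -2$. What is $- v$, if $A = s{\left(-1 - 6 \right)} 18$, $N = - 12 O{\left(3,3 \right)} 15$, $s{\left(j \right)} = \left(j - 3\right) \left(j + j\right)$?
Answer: $3628772$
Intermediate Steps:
$s{\left(j \right)} = 2 j \left(-3 + j\right)$ ($s{\left(j \right)} = \left(-3 + j\right) 2 j = 2 j \left(-3 + j\right)$)
$N = 360$ ($N = \left(-12\right) \left(-2\right) 15 = 24 \cdot 15 = 360$)
$A = 2520$ ($A = 2 \left(-1 - 6\right) \left(-3 - 7\right) 18 = 2 \left(-7\right) \left(-3 - 7\right) 18 = 2 \left(-7\right) \left(-10\right) 18 = 140 \cdot 18 = 2520$)
$v = -3628772$ ($v = 28 - 4 \cdot 360 \cdot 2520 = 28 - 3628800 = -3628772$)
$- v = \left(-1\right) \left(-3628772\right) = 3628772$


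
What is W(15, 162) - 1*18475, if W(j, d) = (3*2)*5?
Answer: -18445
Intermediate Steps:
W(j, d) = 30 (W(j, d) = 6*5 = 30)
W(15, 162) - 1*18475 = 30 - 1*18475 = 30 - 18475 = -18445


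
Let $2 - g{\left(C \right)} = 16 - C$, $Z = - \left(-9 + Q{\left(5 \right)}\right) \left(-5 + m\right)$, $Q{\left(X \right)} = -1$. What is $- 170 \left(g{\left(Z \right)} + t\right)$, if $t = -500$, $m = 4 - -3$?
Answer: $83980$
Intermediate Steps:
$m = 7$ ($m = 4 + 3 = 7$)
$Z = 20$ ($Z = - \left(-9 - 1\right) \left(-5 + 7\right) = - \left(-10\right) 2 = \left(-1\right) \left(-20\right) = 20$)
$g{\left(C \right)} = -14 + C$ ($g{\left(C \right)} = 2 - \left(16 - C\right) = 2 + \left(-16 + C\right) = -14 + C$)
$- 170 \left(g{\left(Z \right)} + t\right) = - 170 \left(\left(-14 + 20\right) - 500\right) = - 170 \left(6 - 500\right) = \left(-170\right) \left(-494\right) = 83980$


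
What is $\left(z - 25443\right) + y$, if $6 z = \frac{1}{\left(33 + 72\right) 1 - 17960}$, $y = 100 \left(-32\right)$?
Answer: $- \frac{3068524591}{107130} \approx -28643.0$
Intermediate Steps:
$y = -3200$
$z = - \frac{1}{107130}$ ($z = \frac{1}{6 \left(\left(33 + 72\right) 1 - 17960\right)} = \frac{1}{6 \left(105 \cdot 1 - 17960\right)} = \frac{1}{6 \left(105 - 17960\right)} = \frac{1}{6 \left(-17855\right)} = \frac{1}{6} \left(- \frac{1}{17855}\right) = - \frac{1}{107130} \approx -9.3345 \cdot 10^{-6}$)
$\left(z - 25443\right) + y = \left(- \frac{1}{107130} - 25443\right) - 3200 = - \frac{2725708591}{107130} - 3200 = - \frac{3068524591}{107130}$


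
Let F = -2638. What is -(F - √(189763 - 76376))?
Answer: 2638 + √113387 ≈ 2974.7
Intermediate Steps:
-(F - √(189763 - 76376)) = -(-2638 - √(189763 - 76376)) = -(-2638 - √113387) = 2638 + √113387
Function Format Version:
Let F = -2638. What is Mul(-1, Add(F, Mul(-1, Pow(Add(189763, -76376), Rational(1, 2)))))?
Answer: Add(2638, Pow(113387, Rational(1, 2))) ≈ 2974.7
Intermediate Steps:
Mul(-1, Add(F, Mul(-1, Pow(Add(189763, -76376), Rational(1, 2))))) = Mul(-1, Add(-2638, Mul(-1, Pow(Add(189763, -76376), Rational(1, 2))))) = Mul(-1, Add(-2638, Mul(-1, Pow(113387, Rational(1, 2))))) = Add(2638, Pow(113387, Rational(1, 2)))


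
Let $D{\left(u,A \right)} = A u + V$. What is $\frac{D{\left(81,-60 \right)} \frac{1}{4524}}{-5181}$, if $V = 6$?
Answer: $\frac{809}{3906474} \approx 0.00020709$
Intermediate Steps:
$D{\left(u,A \right)} = 6 + A u$ ($D{\left(u,A \right)} = A u + 6 = 6 + A u$)
$\frac{D{\left(81,-60 \right)} \frac{1}{4524}}{-5181} = \frac{\left(6 - 4860\right) \frac{1}{4524}}{-5181} = \left(6 - 4860\right) \frac{1}{4524} \left(- \frac{1}{5181}\right) = \left(-4854\right) \frac{1}{4524} \left(- \frac{1}{5181}\right) = \left(- \frac{809}{754}\right) \left(- \frac{1}{5181}\right) = \frac{809}{3906474}$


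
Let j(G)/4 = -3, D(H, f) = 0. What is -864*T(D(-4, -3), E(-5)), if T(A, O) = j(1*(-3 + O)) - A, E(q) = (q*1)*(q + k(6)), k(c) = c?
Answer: 10368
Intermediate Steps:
E(q) = q*(6 + q) (E(q) = (q*1)*(q + 6) = q*(6 + q))
j(G) = -12 (j(G) = 4*(-3) = -12)
T(A, O) = -12 - A
-864*T(D(-4, -3), E(-5)) = -864*(-12 - 1*0) = -864*(-12 + 0) = -864*(-12) = 10368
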